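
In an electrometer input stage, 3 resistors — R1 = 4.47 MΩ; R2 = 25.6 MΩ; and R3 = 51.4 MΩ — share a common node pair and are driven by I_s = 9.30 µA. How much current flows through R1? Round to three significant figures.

ΣG = 1/4.47 + 1/25.6 + 1/51.4 = 0.2822.
R1 takes the fraction G_k/ΣG = 0.2237/0.2822 = 0.7927, so I = 9.30 × 0.7927 = 7.372 µA.

I ≈ 7.37 µA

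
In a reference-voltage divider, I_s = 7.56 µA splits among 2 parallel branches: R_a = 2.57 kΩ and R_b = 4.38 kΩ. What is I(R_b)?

With just two branches, the current splits inversely with resistance.
I(R_b) = 7.56 × 2.57/(2.57 + 4.38) = 7.56 × 0.3698 = 2.796 µA.

I ≈ 2.80 µA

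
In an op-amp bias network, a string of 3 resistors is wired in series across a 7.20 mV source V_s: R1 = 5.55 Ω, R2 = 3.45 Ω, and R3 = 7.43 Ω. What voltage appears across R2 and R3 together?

ΣR = 5.55 + 3.45 + 7.43 = 16.43 Ω.
R_{R2..R3} = 3.45 + 7.43 = 10.88 Ω.
Voltage divider: V = V_s · (10.88 / 16.43) = 7.20 × 0.6622 = 4.768 mV.

V ≈ 4.77 mV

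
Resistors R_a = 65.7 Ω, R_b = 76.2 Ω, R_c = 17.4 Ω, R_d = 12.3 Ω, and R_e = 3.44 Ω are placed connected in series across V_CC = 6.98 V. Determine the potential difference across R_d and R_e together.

V ≈ 0.628 V

ΣR = 65.7 + 76.2 + 17.4 + 12.3 + 3.44 = 175.0 Ω.
R_{R_d..R_e} = 12.3 + 3.44 = 15.74 Ω.
Voltage divider: V = V_CC · (15.74 / 175.0) = 6.98 × 0.08992 = 0.6277 V.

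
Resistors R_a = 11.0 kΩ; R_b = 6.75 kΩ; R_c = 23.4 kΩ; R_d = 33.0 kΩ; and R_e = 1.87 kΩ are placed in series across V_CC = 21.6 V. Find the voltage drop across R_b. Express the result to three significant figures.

ΣR = 11.0 + 6.75 + 23.4 + 33.0 + 1.87 = 76.02 kΩ.
Voltage divider: V = V_CC · (6.750 / 76.02) = 21.6 × 0.08879 = 1.918 V.

V ≈ 1.92 V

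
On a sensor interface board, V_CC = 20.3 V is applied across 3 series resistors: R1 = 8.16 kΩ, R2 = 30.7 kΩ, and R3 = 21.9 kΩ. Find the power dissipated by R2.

P ≈ 3.43 mW

The common current is I = 20.3/60.76 = 0.3341 mA.
P(R2) = I²·R2 = (0.3341)² × 30.7 = 3.427 mW.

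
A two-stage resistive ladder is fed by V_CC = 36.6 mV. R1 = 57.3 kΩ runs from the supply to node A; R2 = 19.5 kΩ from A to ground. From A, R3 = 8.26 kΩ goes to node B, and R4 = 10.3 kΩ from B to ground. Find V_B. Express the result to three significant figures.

Node A sees R2 in parallel with the series input of stage 2, R3 + R4 = 18.56 kΩ.
R2 ‖ (R3+R4) = 9.509 kΩ.
So V_A = 36.6 × 0.1423 = 5.209 mV.
Stage 2 is unloaded, so V_B = V_A · R4/(R3+R4) = 5.209 × 10.3/18.56 = 2.891 mV.

V_B ≈ 2.89 mV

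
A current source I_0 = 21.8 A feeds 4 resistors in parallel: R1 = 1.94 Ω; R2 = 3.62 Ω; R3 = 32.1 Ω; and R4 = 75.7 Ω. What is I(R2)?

ΣG = 1/1.94 + 1/3.62 + 1/32.1 + 1/75.7 = 0.8361.
Current divider: I(R2) = I_0 · G_k/ΣG = 21.8 × (0.2762/0.8361) = 21.8 × 0.3304 = 7.203 A.

I ≈ 7.20 A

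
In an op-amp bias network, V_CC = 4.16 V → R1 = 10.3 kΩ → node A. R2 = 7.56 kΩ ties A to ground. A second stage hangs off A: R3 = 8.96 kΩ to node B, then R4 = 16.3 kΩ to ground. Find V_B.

Looking into the second stage from A: R3 + R4 = 25.26 kΩ appears in parallel with R2.
Effective lower resistance at A: R2 ‖ 25.26 = 5.819 kΩ.
So V_A = 4.16 × 0.3610 = 1.502 V.
Stage 2 is unloaded, so V_B = V_A · R4/(R3+R4) = 1.502 × 16.3/25.26 = 0.9690 V.

V_B ≈ 0.969 V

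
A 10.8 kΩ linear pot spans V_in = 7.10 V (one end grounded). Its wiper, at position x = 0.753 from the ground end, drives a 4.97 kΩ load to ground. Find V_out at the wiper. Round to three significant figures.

Split the track: R_lower = x·R_p = 8.132 kΩ, R_upper = (1−x)·R_p = 2.668 kΩ.
Lower segment in parallel with the load: 8.132 ‖ 4.97 = 3.085 kΩ.
Then V_out = V_in · 3.085/(2.668 + 3.085) = 3.807 V.
(Unloaded: V_out = x·V_in = 5.35 V.)

V_out ≈ 3.81 V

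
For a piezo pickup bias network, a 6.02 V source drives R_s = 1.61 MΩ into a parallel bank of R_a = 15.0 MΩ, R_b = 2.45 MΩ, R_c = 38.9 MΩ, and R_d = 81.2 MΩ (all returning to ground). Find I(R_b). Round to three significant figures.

Parallel bank: R_p = 1/(1/15.0 + 1/2.45 + 1/38.9 + 1/81.2) = 1.950 MΩ.
Node voltage V_A = V_supply · R_p/(R_s + R_p) = 6.02 × 0.5477 = 3.297 V.
I(R_b) = V_A / R_b = 3.297/2.45 = 1.346 µA.

I ≈ 1.35 µA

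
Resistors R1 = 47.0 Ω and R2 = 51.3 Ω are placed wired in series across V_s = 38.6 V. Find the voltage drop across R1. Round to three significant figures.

Total series resistance ΣR = 47.0 + 51.3 = 98.30 Ω.
V = V_s · R/ΣR = 38.6 × 0.4781 = 18.46 V.

V ≈ 18.5 V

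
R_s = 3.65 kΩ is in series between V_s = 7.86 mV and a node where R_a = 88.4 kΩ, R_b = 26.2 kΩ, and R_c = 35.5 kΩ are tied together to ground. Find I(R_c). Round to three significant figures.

I ≈ 0.173 µA

Parallel bank: R_p = 1/(1/88.4 + 1/26.2 + 1/35.5) = 12.88 kΩ.
V_A = 7.86 × 12.88/16.53 = 6.124 mV.
I(R_c) = V_A / R_c = 6.124/35.5 = 0.1725 µA.
(Equivalently: I_total = 0.4755 µA, then current-divider fraction G_k/ΣG = 0.3628.)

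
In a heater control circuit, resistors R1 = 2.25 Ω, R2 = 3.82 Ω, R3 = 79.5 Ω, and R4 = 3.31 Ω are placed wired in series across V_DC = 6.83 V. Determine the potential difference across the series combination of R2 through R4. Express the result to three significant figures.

V ≈ 6.66 V

Series total: ΣR = 2.25 + 3.82 + 79.5 + 3.31 = 88.88 Ω.
R_{R2..R4} = 3.82 + 79.5 + 3.31 = 86.63 Ω.
Voltage divider: V = V_DC · (86.63 / 88.88) = 6.83 × 0.9747 = 6.657 V.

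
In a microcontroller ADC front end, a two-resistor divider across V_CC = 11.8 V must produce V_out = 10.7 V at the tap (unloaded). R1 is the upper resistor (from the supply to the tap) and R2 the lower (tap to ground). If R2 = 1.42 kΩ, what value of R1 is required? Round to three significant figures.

R1 ≈ 0.146 kΩ

The divider ratio is R2/(R1+R2) = 10.7/11.8 = 0.9068.
Rearranging, R1 = R2·(1−k)/k = 1.42 × 0.1028 = 0.1460 kΩ.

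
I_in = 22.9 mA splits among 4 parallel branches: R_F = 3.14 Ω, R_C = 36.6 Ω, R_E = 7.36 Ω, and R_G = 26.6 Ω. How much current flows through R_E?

I ≈ 5.99 mA

Conductances: ΣG = 1/3.14 + 1/36.6 + 1/7.36 + 1/26.6 = 0.5193 (1/Ω).
R_E takes the fraction G_k/ΣG = 0.1359/0.5193 = 0.2617, so I = 22.9 × 0.2617 = 5.992 mA.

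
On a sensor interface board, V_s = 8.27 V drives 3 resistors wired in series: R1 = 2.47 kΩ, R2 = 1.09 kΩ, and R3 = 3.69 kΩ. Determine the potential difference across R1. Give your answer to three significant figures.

ΣR = 2.47 + 1.09 + 3.69 = 7.250 kΩ.
V = V_s · R/ΣR = 8.27 × 0.3407 = 2.818 V.

V ≈ 2.82 V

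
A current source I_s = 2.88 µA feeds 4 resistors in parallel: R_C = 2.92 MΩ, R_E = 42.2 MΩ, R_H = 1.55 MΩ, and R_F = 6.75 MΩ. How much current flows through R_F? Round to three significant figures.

I ≈ 0.368 µA

ΣG = 1/2.92 + 1/42.2 + 1/1.55 + 1/6.75 = 1.159.
R_F takes the fraction G_k/ΣG = 0.1481/1.159 = 0.1278, so I = 2.88 × 0.1278 = 0.3680 µA.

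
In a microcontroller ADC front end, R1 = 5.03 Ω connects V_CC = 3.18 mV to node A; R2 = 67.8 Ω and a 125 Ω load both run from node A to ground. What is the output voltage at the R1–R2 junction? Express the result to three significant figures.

R2 ‖ R_L = (67.8 × 125)/(67.8 + 125) = 43.96 Ω.
Then V_out = V_CC · R2'/(R1 + R2') = 3.18 × 43.96/48.99 = 2.853 mV.
(Unloaded it would be 2.96 mV; the load pulls it down.)

V_out ≈ 2.85 mV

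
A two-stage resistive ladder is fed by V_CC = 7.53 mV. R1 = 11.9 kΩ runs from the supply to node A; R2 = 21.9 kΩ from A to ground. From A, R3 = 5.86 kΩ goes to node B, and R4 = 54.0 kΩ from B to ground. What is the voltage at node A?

V_A ≈ 4.32 mV

Node A sees R2 in parallel with the series input of stage 2, R3 + R4 = 59.86 kΩ.
Effective lower resistance at A: R2 ‖ 59.86 = 16.03 kΩ.
V_A = 7.53 × 16.03/(11.9 + 16.03) = 4.322 mV.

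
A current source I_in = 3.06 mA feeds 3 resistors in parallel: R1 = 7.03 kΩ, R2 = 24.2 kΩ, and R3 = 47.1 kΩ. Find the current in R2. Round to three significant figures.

Conductances: ΣG = 1/7.03 + 1/24.2 + 1/47.1 = 0.2048 (1/kΩ).
By the current-divider rule, I = I_in · G_k/ΣG = 3.06 × 0.2018 = 0.6174 mA.

I ≈ 0.617 mA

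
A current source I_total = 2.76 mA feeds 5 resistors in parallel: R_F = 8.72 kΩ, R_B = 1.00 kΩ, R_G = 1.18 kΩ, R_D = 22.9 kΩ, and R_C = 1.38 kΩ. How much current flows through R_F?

I ≈ 0.116 mA

ΣG = 1/8.72 + 1/1.00 + 1/1.18 + 1/22.9 + 1/1.38 = 2.730.
R_F takes the fraction G_k/ΣG = 0.1147/2.730 = 0.04200, so I = 2.76 × 0.04200 = 0.1159 mA.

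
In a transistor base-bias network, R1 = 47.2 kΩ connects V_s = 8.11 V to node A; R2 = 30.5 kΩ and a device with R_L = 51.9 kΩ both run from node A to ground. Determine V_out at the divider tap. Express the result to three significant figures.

V_out ≈ 2.35 V

First combine the lower leg with the load: R2 ‖ R_L = 19.21 kΩ.
Voltage divider with the loaded lower leg: V_out = 8.11 × 19.21/(47.2 + 19.21) = 8.11 × 0.2893 = 2.346 V.
(Unloaded it would be 3.18 V; the load pulls it down.)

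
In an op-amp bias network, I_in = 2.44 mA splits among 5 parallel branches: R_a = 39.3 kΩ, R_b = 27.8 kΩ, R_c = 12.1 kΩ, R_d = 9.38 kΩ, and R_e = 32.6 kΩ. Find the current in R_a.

Conductances: ΣG = 1/39.3 + 1/27.8 + 1/12.1 + 1/9.38 + 1/32.6 = 0.2813 (1/kΩ).
Current divider: I(R_a) = I_in · G_k/ΣG = 2.44 × (0.02545/0.2813) = 2.44 × 0.09044 = 0.2207 mA.

I ≈ 0.221 mA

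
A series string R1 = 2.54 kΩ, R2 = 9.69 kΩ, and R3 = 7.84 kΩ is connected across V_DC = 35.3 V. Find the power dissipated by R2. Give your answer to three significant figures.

P ≈ 30.0 mW

The common current is I = 35.3/20.07 = 1.759 mA.
P(R2) = I²·R2 = (1.759)² × 9.69 = 29.98 mW.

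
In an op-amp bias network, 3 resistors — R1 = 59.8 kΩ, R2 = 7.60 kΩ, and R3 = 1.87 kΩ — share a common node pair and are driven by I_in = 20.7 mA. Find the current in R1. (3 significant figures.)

Conductances: ΣG = 1/59.8 + 1/7.60 + 1/1.87 = 0.6831 (1/kΩ).
By the current-divider rule, I = I_in · G_k/ΣG = 20.7 × 0.02448 = 0.5068 mA.

I ≈ 0.507 mA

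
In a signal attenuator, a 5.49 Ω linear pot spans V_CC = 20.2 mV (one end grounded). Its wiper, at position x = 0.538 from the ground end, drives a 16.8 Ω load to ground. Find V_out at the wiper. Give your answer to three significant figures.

V_out ≈ 10.1 mV

The pot divides into 2.536 Ω above the wiper and 2.954 Ω below.
Lower segment in parallel with the load: 2.954 ‖ 16.8 = 2.512 Ω.
V_out = 20.2 × 2.512/(2.536 + 2.512) = 10.05 mV.
(Unloaded: V_out = x·V_CC = 10.9 mV.)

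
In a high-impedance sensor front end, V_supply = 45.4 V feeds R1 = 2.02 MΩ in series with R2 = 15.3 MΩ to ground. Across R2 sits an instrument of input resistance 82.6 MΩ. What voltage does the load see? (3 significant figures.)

The load sits in parallel with R2, giving an effective lower resistance R2' = R2·R_L/(R2+R_L) = 12.91 MΩ.
Voltage divider with the loaded lower leg: V_out = 45.4 × 12.91/(2.02 + 12.91) = 45.4 × 0.8647 = 39.26 V.

V_out ≈ 39.3 V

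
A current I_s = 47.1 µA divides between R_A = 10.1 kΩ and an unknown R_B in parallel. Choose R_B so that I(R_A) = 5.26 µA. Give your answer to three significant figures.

The fraction through R_A equals R_B/(R_A+R_B).
With f = 0.1117, R_B = R_A · f/(1−f) = 10.1 × 0.1257 = 1.270 kΩ.

R_B ≈ 1.27 kΩ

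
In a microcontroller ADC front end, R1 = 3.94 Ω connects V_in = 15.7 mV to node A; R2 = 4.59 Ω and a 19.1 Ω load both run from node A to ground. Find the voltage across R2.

R2 ‖ R_L = (4.59 × 19.1)/(4.59 + 19.1) = 3.701 Ω.
Then V_out = V_in · R2'/(R1 + R2') = 15.7 × 3.701/7.641 = 7.604 mV.
(Unloaded it would be 8.45 mV; the load pulls it down.)

V_out ≈ 7.60 mV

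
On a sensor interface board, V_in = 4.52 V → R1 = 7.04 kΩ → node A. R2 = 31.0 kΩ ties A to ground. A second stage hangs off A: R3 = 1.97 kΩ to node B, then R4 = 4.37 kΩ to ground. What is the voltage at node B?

Node A sees R2 in parallel with the series input of stage 2, R3 + R4 = 6.340 kΩ.
Effective lower resistance at A: R2 ‖ 6.340 = 5.264 kΩ.
So V_A = 4.52 × 0.4278 = 1.934 V.
Then the unloaded second divider: V_B = V_A × R4/(R3+R4) = 1.934 × 0.6893 = 1.333 V.

V_B ≈ 1.33 V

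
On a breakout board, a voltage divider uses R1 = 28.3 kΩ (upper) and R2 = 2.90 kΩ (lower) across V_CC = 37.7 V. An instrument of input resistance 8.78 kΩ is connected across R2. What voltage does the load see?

The load sits in parallel with R2, giving an effective lower resistance R2' = R2·R_L/(R2+R_L) = 2.180 kΩ.
Then V_out = V_CC · R2'/(R1 + R2') = 37.7 × 2.180/30.48 = 2.696 V.

V_out ≈ 2.70 V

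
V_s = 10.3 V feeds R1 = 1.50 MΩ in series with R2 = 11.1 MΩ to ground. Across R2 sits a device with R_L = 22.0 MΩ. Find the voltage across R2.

First combine the lower leg with the load: R2 ‖ R_L = 7.378 MΩ.
Then V_out = V_s · R2'/(R1 + R2') = 10.3 × 7.378/8.878 = 8.560 V.

V_out ≈ 8.56 V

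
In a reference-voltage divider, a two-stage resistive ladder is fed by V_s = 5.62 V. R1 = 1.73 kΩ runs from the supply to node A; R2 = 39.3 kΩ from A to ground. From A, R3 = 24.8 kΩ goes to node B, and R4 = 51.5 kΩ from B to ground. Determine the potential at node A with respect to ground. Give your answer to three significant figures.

Looking into the second stage from A: R3 + R4 = 76.30 kΩ appears in parallel with R2.
Effective lower resistance at A: R2 ‖ 76.30 = 25.94 kΩ.
V_A = 5.62 × 25.94/(1.73 + 25.94) = 5.269 V.

V_A ≈ 5.27 V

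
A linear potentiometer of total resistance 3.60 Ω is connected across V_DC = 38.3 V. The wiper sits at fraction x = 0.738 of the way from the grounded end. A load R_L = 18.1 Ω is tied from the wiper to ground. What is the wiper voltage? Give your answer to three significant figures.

Lower segment x·R_p = 2.657 Ω; upper segment (1−x)·R_p = 0.9432 Ω.
(x·R_p) ‖ R_L = 2.317 Ω.
V_out = 38.3 × 2.317/(0.9432 + 2.317) = 27.22 V.

V_out ≈ 27.2 V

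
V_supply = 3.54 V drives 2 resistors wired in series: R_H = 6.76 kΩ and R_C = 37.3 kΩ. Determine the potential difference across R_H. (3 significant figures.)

V ≈ 0.543 V

ΣR = 6.76 + 37.3 = 44.06 kΩ.
V = V_supply · R/ΣR = 3.54 × 0.1534 = 0.5431 V.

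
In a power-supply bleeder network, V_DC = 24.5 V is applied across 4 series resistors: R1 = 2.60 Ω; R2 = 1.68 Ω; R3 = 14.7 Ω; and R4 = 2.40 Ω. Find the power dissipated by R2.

ΣR = 21.38 Ω → I = 24.5/21.38 = 1.146 A.
P(R2) = I²·R2 = (1.146)² × 1.68 = 2.206 W.

P ≈ 2.21 W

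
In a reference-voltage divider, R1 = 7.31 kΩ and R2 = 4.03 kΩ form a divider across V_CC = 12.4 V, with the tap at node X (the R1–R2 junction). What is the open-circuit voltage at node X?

V_th ≈ 4.41 V

With X open, the divider is unloaded: V_th = 12.4 × 4.03/11.34 = 4.407 V.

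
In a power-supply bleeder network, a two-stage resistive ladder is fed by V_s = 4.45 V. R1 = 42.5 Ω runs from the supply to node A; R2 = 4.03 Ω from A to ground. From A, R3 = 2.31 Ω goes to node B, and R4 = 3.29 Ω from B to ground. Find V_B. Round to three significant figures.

Node A sees R2 in parallel with the series input of stage 2, R3 + R4 = 5.600 Ω.
Effective lower resistance at A: R2 ‖ 5.600 = 2.344 Ω.
So V_A = 4.45 × 0.05226 = 0.2326 V.
V_B = V_A × 0.5875 = 0.1366 V.

V_B ≈ 0.137 V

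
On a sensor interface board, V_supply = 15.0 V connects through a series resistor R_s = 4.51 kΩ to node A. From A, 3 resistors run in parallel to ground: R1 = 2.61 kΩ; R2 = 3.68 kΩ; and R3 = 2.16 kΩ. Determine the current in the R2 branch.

I ≈ 0.675 mA

Equivalent of the parallel group: R_p = 0.8946 kΩ.
Node voltage V_A = V_supply · R_p/(R_s + R_p) = 15.0 × 0.1655 = 2.483 V.
Branch current I = V_A/R2 = 2.483/3.68 = 0.6747 mA.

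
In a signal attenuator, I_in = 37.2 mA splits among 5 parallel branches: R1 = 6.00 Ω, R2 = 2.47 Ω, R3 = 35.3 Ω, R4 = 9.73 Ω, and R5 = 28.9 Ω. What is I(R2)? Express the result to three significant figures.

Total conductance ΣG = 1/6.00 + 1/2.47 + 1/35.3 + 1/9.73 + 1/28.9 = 0.7372 (units of 1/Ω).
R2 takes the fraction G_k/ΣG = 0.4049/0.7372 = 0.5492, so I = 37.2 × 0.5492 = 20.43 mA.

I ≈ 20.4 mA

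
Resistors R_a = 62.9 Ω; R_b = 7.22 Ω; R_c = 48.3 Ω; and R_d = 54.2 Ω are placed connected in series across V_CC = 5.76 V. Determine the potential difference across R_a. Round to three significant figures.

V ≈ 2.10 V

Total series resistance ΣR = 62.9 + 7.22 + 48.3 + 54.2 = 172.6 Ω.
Voltage divider: V = V_CC · (62.90 / 172.6) = 5.76 × 0.3644 = 2.099 V.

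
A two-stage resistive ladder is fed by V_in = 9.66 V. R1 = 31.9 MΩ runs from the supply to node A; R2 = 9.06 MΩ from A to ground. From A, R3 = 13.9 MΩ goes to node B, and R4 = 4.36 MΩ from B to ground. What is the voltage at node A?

Looking into the second stage from A: R3 + R4 = 18.26 MΩ appears in parallel with R2.
R2 ‖ (R3+R4) = 6.055 MΩ.
V_A = 9.66 × 6.055/(31.9 + 6.055) = 1.541 V.

V_A ≈ 1.54 V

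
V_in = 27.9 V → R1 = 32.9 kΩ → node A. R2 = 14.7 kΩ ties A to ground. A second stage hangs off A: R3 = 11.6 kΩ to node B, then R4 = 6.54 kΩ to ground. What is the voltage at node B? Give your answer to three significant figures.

V_B ≈ 1.99 V

Looking into the second stage from A: R3 + R4 = 18.14 kΩ appears in parallel with R2.
R2 ‖ (R3+R4) = 8.120 kΩ.
So V_A = 27.9 × 0.1980 = 5.523 V.
V_B = V_A × 0.3605 = 1.991 V.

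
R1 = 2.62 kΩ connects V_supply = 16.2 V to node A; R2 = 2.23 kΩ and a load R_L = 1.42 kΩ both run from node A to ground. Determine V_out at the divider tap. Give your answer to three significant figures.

R2 ‖ R_L = (2.23 × 1.42)/(2.23 + 1.42) = 0.8676 kΩ.
Voltage divider with the loaded lower leg: V_out = 16.2 × 0.8676/(2.62 + 0.8676) = 16.2 × 0.2488 = 4.030 V.

V_out ≈ 4.03 V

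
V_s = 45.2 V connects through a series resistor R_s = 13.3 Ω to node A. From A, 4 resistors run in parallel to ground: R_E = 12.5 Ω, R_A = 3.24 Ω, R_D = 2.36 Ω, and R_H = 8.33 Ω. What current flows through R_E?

Combine the parallel branches: R_p = (1/12.5 + 1/3.24 + 1/2.36 + 1/8.33)⁻¹ = 1.072 Ω.
V_A = 45.2 × 1.072/14.37 = 3.373 V.
Branch current I = V_A/R_E = 3.373/12.5 = 0.2698 A.
(Check via current divider: I_total = 3.145 A; share G_k/ΣG = 0.08580 → same result.)

I ≈ 0.270 A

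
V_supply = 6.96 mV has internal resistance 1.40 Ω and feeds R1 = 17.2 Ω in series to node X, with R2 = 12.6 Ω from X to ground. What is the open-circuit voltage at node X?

V_th ≈ 2.81 mV

R1' = 1.40 + 17.2 = 18.60 Ω (source resistance + R1).
With X open, the divider is unloaded: V_th = 6.96 × 12.6/31.20 = 2.811 mV.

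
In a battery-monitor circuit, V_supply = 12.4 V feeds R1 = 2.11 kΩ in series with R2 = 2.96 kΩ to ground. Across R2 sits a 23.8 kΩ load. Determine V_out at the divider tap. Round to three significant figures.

R2 ‖ R_L = (2.96 × 23.8)/(2.96 + 23.8) = 2.633 kΩ.
Then V_out = V_supply · R2'/(R1 + R2') = 12.4 × 2.633/4.743 = 6.883 V.

V_out ≈ 6.88 V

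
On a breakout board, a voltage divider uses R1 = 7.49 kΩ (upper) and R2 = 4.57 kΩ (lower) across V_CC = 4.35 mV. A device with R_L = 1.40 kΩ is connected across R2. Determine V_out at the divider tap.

V_out ≈ 0.545 mV

The load sits in parallel with R2, giving an effective lower resistance R2' = R2·R_L/(R2+R_L) = 1.072 kΩ.
Voltage divider with the loaded lower leg: V_out = 4.35 × 1.072/(7.49 + 1.072) = 4.35 × 0.1252 = 0.5445 mV.
(Unloaded it would be 1.65 mV; the load pulls it down.)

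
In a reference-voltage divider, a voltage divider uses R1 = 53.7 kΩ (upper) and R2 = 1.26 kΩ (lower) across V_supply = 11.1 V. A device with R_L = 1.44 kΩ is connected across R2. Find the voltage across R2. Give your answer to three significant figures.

V_out ≈ 0.137 V

R2 ‖ R_L = (1.26 × 1.44)/(1.26 + 1.44) = 0.6720 kΩ.
Voltage divider with the loaded lower leg: V_out = 11.1 × 0.6720/(53.7 + 0.6720) = 11.1 × 0.01236 = 0.1372 V.
(Unloaded it would be 0.254 V; the load pulls it down.)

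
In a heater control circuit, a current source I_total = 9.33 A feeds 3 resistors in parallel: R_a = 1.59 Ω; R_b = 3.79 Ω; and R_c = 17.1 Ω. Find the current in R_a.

ΣG = 1/1.59 + 1/3.79 + 1/17.1 = 0.9513.
R_a takes the fraction G_k/ΣG = 0.6289/0.9513 = 0.6612, so I = 9.33 × 0.6612 = 6.169 A.

I ≈ 6.17 A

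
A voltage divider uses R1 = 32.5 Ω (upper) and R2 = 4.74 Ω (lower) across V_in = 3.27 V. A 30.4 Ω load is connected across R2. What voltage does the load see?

R2 ‖ R_L = (4.74 × 30.4)/(4.74 + 30.4) = 4.101 Ω.
Now apply the divider: V_out = 3.27 × 0.1120 = 0.3664 V.

V_out ≈ 0.366 V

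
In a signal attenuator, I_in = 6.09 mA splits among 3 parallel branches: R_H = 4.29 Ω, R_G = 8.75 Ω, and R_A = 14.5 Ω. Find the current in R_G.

I ≈ 1.67 mA

Conductances: ΣG = 1/4.29 + 1/8.75 + 1/14.5 = 0.4164 (1/Ω).
By the current-divider rule, I = I_in · G_k/ΣG = 6.09 × 0.2745 = 1.672 mA.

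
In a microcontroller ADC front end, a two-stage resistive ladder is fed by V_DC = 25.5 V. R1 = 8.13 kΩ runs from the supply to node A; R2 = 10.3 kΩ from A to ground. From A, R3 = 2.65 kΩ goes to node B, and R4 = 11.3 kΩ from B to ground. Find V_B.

Looking into the second stage from A: R3 + R4 = 13.95 kΩ appears in parallel with R2.
R2 ‖ (R3+R4) = 5.925 kΩ.
So V_A = 25.5 × 0.4216 = 10.75 V.
Then the unloaded second divider: V_B = V_A × R4/(R3+R4) = 10.75 × 0.8100 = 8.708 V.

V_B ≈ 8.71 V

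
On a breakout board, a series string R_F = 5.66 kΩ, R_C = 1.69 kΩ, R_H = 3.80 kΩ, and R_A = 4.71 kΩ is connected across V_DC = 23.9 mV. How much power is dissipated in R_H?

P ≈ 8.63 nW

Series current I = V_DC/ΣR = 23.9/15.86 = 1.507 µA.
P = I²R = 2.271 × 3.80 = 8.629 nW.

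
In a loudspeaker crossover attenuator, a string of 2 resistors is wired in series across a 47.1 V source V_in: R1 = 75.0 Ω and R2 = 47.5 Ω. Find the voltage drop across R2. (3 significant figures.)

V ≈ 18.3 V

Total series resistance ΣR = 75.0 + 47.5 = 122.5 Ω.
By the voltage-divider rule, V = 47.1 × 47.50/122.5 = 18.26 V.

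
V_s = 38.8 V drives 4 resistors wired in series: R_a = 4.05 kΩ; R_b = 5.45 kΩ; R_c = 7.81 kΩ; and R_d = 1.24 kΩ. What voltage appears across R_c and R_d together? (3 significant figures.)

ΣR = 4.05 + 5.45 + 7.81 + 1.24 = 18.55 kΩ.
R_{R_c..R_d} = 7.81 + 1.24 = 9.050 kΩ.
By the voltage-divider rule, V = 38.8 × 9.050/18.55 = 18.93 V.

V ≈ 18.9 V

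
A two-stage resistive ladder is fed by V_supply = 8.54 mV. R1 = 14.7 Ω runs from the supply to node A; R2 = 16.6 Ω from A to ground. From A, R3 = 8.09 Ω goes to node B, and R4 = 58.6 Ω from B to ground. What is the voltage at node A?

Node A sees R2 in parallel with the series input of stage 2, R3 + R4 = 66.69 Ω.
Effective lower resistance at A: R2 ‖ 66.69 = 13.29 Ω.
First divider: V_A = V_supply · 13.29/(14.7 + 13.29) = 4.055 mV.

V_A ≈ 4.06 mV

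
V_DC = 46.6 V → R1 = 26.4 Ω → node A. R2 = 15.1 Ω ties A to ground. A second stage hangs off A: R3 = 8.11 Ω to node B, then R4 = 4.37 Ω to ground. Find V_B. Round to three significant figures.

V_B ≈ 3.35 V

Node A sees R2 in parallel with the series input of stage 2, R3 + R4 = 12.48 Ω.
R2 ‖ (R3+R4) = 6.833 Ω.
V_A = 46.6 × 6.833/(26.4 + 6.833) = 9.581 V.
V_B = V_A × 0.3502 = 3.355 V.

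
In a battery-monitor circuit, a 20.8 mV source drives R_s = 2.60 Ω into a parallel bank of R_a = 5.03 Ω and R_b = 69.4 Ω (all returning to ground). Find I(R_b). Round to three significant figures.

Parallel bank: R_p = 1/(1/5.03 + 1/69.4) = 4.690 Ω.
V_A by voltage divider: V_A = 20.8 × 4.690/(2.60 + 4.690) = 13.38 mV.
I(R_b) = V_A / R_b = 13.38/69.4 = 0.1928 mA.

I ≈ 0.193 mA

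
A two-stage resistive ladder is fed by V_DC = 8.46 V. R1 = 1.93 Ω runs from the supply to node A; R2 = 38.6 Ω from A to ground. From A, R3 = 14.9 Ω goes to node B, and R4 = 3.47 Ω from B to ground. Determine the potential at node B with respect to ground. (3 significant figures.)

V_B ≈ 1.38 V

Looking into the second stage from A: R3 + R4 = 18.37 Ω appears in parallel with R2.
R2 ‖ (R3+R4) = 12.45 Ω.
First divider: V_A = V_DC · 12.45/(1.93 + 12.45) = 7.324 V.
V_B = V_A × 0.1889 = 1.384 V.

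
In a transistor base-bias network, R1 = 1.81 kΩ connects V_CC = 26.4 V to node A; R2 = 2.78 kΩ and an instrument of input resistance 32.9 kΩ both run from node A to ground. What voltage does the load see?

The load sits in parallel with R2, giving an effective lower resistance R2' = R2·R_L/(R2+R_L) = 2.563 kΩ.
Now apply the divider: V_out = 26.4 × 0.5861 = 15.47 V.
(Unloaded it would be 16.0 V; the load pulls it down.)

V_out ≈ 15.5 V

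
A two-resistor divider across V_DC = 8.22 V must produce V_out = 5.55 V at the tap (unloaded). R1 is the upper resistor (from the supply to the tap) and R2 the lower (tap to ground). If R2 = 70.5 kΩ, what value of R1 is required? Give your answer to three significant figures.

Required fraction k = V_out/V_DC = 0.6752.
So R1 = R2 · (V_DC/V_out − 1) = 70.5 × (8.22/5.55 − 1) = 70.5 × 0.4811 = 33.92 kΩ.

R1 ≈ 33.9 kΩ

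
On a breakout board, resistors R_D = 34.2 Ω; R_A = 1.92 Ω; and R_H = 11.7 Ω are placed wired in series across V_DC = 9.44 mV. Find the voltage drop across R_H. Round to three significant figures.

V ≈ 2.31 mV

Total series resistance ΣR = 34.2 + 1.92 + 11.7 = 47.82 Ω.
By the voltage-divider rule, V = 9.44 × 11.70/47.82 = 2.310 mV.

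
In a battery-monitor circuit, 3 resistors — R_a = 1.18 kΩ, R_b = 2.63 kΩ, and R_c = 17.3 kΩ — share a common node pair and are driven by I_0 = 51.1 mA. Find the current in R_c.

Total conductance ΣG = 1/1.18 + 1/2.63 + 1/17.3 = 1.285 (units of 1/kΩ).
Current divider: I(R_c) = I_0 · G_k/ΣG = 51.1 × (0.05780/1.285) = 51.1 × 0.04497 = 2.298 mA.

I ≈ 2.30 mA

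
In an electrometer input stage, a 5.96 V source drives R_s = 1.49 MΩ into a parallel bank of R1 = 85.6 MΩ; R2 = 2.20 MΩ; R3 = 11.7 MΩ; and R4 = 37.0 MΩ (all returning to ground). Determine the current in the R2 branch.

I ≈ 1.45 µA

Parallel bank: R_p = 1/(1/85.6 + 1/2.20 + 1/11.7 + 1/37.0) = 1.728 MΩ.
V_A by voltage divider: V_A = 5.96 × 1.728/(1.49 + 1.728) = 3.200 V.
I(R2) = V_A / R2 = 3.200/2.20 = 1.455 µA.
(Equivalently: I_total = 1.852 µA, then current-divider fraction G_k/ΣG = 0.7854.)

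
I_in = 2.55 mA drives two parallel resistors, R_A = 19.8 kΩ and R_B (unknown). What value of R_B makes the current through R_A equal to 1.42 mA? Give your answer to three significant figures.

R_B ≈ 24.9 kΩ

In a two-way split, I_A/I_in = R_B/(R_A + R_B).
With f = 0.5569, R_B = R_A · f/(1−f) = 19.8 × 1.257 = 24.88 kΩ.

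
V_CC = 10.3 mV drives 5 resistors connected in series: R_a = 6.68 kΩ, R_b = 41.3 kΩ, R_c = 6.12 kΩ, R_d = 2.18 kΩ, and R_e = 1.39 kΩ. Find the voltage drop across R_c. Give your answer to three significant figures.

V ≈ 1.09 mV

Series total: ΣR = 6.68 + 41.3 + 6.12 + 2.18 + 1.39 = 57.67 kΩ.
V = V_CC · R/ΣR = 10.3 × 0.1061 = 1.093 mV.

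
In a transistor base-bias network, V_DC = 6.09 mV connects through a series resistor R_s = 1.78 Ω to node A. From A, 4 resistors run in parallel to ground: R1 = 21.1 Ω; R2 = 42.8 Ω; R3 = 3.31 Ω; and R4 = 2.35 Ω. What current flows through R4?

I ≈ 1.07 mA

Parallel bank: R_p = 1/(1/21.1 + 1/42.8 + 1/3.31 + 1/2.35) = 1.252 Ω.
V_A = 6.09 × 1.252/3.032 = 2.515 mV.
Branch current I = V_A/R4 = 2.515/2.35 = 1.070 mA.
(Check via current divider: I_total = 2.008 mA; share G_k/ΣG = 0.5330 → same result.)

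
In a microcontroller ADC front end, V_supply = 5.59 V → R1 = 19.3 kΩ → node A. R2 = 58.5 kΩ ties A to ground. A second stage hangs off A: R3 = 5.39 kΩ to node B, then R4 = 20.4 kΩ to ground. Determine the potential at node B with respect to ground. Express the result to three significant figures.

V_B ≈ 2.13 V

The second stage (R3 + R4 = 25.79 kΩ) loads node A in parallel with R2.
R2 ‖ (R3+R4) = 17.90 kΩ.
So V_A = 5.59 × 0.4812 = 2.690 V.
Then the unloaded second divider: V_B = V_A × R4/(R3+R4) = 2.690 × 0.7910 = 2.128 V.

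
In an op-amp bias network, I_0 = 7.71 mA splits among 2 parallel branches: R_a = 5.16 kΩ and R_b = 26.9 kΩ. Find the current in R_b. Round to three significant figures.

I ≈ 1.24 mA

With just two branches, the current splits inversely with resistance.
I(R_b) = 7.71 × 5.16/(5.16 + 26.9) = 7.71 × 0.1609 = 1.241 mA.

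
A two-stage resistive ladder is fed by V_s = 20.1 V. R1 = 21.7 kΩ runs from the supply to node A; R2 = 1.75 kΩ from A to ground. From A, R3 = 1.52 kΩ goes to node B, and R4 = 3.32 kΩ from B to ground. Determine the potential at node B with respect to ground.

V_B ≈ 0.771 V

The second stage (R3 + R4 = 4.840 kΩ) loads node A in parallel with R2.
Effective lower resistance at A: R2 ‖ 4.840 = 1.285 kΩ.
So V_A = 20.1 × 0.05592 = 1.124 V.
Then the unloaded second divider: V_B = V_A × R4/(R3+R4) = 1.124 × 0.6860 = 0.7710 V.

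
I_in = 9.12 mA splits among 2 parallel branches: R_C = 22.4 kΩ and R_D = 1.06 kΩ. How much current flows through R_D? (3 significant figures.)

I ≈ 8.71 mA

With just two branches, the current splits inversely with resistance.
So I = 9.12 × 22.4/23.46 = 8.708 mA.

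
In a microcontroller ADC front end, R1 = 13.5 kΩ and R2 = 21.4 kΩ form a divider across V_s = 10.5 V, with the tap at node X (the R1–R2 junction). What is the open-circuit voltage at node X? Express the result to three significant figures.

Open-circuit (no load on X): V_th = V_s · R2/(R1 + R2) = 10.5 × 21.4/(13.50 + 21.4) = 6.438 V.

V_th ≈ 6.44 V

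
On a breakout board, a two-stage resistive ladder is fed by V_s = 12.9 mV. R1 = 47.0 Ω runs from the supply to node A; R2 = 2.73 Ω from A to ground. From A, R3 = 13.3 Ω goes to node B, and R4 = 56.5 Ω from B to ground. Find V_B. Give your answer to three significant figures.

Looking into the second stage from A: R3 + R4 = 69.80 Ω appears in parallel with R2.
R2 ‖ (R3+R4) = 2.627 Ω.
V_A = 12.9 × 2.627/(47.0 + 2.627) = 0.6829 mV.
Stage 2 is unloaded, so V_B = V_A · R4/(R3+R4) = 0.6829 × 56.5/69.80 = 0.5528 mV.

V_B ≈ 0.553 mV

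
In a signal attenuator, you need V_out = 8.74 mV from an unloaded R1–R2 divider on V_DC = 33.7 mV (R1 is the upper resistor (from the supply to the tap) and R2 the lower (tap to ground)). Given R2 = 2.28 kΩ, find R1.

V_out/V_DC = R2/(R1+R2) = 0.2593.
So R1 = R2 · (V_DC/V_out − 1) = 2.28 × (33.7/8.74 − 1) = 2.28 × 2.856 = 6.511 kΩ.

R1 ≈ 6.51 kΩ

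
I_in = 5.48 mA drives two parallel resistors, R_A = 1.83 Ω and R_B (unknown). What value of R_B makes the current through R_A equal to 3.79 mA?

The fraction through R_A equals R_B/(R_A+R_B).
With f = 0.6916, R_B = R_A · f/(1−f) = 1.83 × 2.243 = 4.104 Ω.

R_B ≈ 4.10 Ω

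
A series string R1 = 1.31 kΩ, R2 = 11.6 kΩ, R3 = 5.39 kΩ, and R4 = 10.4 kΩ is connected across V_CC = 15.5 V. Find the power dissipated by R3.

Series current I = V_CC/ΣR = 15.5/28.70 = 0.5401 mA.
V(R3) = I·R = 2.911 V; P = V·I = 2.911 × 0.5401 = 1.572 mW.

P ≈ 1.57 mW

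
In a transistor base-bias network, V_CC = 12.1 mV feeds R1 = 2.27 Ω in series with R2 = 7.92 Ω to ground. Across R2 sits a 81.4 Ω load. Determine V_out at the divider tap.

First combine the lower leg with the load: R2 ‖ R_L = 7.218 Ω.
Then V_out = V_CC · R2'/(R1 + R2') = 12.1 × 7.218/9.488 = 9.205 mV.

V_out ≈ 9.20 mV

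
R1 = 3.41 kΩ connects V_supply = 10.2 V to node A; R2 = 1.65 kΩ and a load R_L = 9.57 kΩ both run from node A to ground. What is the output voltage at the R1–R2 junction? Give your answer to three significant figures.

R2 ‖ R_L = (1.65 × 9.57)/(1.65 + 9.57) = 1.407 kΩ.
Then V_out = V_supply · R2'/(R1 + R2') = 10.2 × 1.407/4.817 = 2.980 V.

V_out ≈ 2.98 V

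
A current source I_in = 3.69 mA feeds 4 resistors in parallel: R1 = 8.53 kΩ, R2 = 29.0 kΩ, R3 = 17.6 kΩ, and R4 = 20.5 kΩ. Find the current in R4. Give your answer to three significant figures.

ΣG = 1/8.53 + 1/29.0 + 1/17.6 + 1/20.5 = 0.2573.
R4 takes the fraction G_k/ΣG = 0.04878/0.2573 = 0.1896, so I = 3.69 × 0.1896 = 0.6995 mA.

I ≈ 0.700 mA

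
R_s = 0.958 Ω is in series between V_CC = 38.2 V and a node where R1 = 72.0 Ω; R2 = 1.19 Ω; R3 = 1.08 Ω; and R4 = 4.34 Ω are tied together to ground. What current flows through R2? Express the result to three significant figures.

Equivalent of the parallel group: R_p = 0.4974 Ω.
Node voltage V_A = V_CC · R_p/(R_s + R_p) = 38.2 × 0.3417 = 13.05 V.
Branch current I = V_A/R2 = 13.05/1.19 = 10.97 A.
(Check via current divider: I_total = 26.25 A; share G_k/ΣG = 0.4180 → same result.)

I ≈ 11.0 A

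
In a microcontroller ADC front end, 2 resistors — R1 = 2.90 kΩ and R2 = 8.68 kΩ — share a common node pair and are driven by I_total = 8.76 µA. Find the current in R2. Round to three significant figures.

Two-branch current divider: I_k = I_total · R_other/(R_1 + R_2).
So I = 8.76 × 2.90/11.58 = 2.194 µA.

I ≈ 2.19 µA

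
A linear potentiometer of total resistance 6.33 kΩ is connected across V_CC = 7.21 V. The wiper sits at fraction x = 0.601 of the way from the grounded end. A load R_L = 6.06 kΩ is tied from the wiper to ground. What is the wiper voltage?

V_out ≈ 3.47 V

Split the track: R_lower = x·R_p = 3.804 kΩ, R_upper = (1−x)·R_p = 2.526 kΩ.
(x·R_p) ‖ R_L = 2.337 kΩ.
V_out = 7.21 × 2.337/(2.526 + 2.337) = 3.465 V.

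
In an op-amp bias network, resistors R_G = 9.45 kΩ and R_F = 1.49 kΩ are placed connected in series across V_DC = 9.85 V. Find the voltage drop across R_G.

V ≈ 8.51 V

Total series resistance ΣR = 9.45 + 1.49 = 10.94 kΩ.
Voltage divider: V = V_DC · (9.450 / 10.94) = 9.85 × 0.8638 = 8.508 V.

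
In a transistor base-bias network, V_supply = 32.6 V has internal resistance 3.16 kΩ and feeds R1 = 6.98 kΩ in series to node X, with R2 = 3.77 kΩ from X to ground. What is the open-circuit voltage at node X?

R1' = 3.16 + 6.98 = 10.14 kΩ (source resistance + R1).
Open-circuit (no load on X): V_th = V_supply · R2/(R1' + R2) = 32.6 × 3.77/(10.14 + 3.77) = 8.836 V.

V_th ≈ 8.84 V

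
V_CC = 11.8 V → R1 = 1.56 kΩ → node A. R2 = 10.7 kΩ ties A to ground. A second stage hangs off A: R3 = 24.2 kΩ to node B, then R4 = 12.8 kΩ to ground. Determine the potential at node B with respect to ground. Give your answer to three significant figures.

Looking into the second stage from A: R3 + R4 = 37.00 kΩ appears in parallel with R2.
R2 ‖ (R3+R4) = 8.300 kΩ.
So V_A = 11.8 × 0.8418 = 9.933 V.
V_B = V_A × 0.3459 = 3.436 V.

V_B ≈ 3.44 V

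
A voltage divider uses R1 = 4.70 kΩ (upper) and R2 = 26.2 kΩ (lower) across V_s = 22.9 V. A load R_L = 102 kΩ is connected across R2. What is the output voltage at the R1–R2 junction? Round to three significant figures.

V_out ≈ 18.7 V

The load sits in parallel with R2, giving an effective lower resistance R2' = R2·R_L/(R2+R_L) = 20.85 kΩ.
Now apply the divider: V_out = 22.9 × 0.8160 = 18.69 V.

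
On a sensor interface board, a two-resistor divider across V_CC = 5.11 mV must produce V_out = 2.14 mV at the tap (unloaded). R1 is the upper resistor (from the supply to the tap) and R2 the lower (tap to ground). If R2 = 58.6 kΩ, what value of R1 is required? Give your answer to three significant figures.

V_out/V_CC = R2/(R1+R2) = 0.4188.
So R1 = R2 · (V_CC/V_out − 1) = 58.6 × (5.11/2.14 − 1) = 58.6 × 1.388 = 81.33 kΩ.

R1 ≈ 81.3 kΩ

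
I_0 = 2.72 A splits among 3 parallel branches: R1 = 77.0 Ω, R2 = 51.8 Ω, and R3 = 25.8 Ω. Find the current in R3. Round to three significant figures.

I ≈ 1.48 A

ΣG = 1/77.0 + 1/51.8 + 1/25.8 = 0.07105.
Current divider: I(R3) = I_0 · G_k/ΣG = 2.72 × (0.03876/0.07105) = 2.72 × 0.5455 = 1.484 A.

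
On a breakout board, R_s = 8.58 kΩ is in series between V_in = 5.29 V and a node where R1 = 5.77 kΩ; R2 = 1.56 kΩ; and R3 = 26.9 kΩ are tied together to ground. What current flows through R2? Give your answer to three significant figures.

Combine the parallel branches: R_p = (1/5.77 + 1/1.56 + 1/26.9)⁻¹ = 1.174 kΩ.
V_A by voltage divider: V_A = 5.29 × 1.174/(8.58 + 1.174) = 0.6369 V.
I(R2) = V_A / R2 = 0.6369/1.56 = 0.4083 mA.

I ≈ 0.408 mA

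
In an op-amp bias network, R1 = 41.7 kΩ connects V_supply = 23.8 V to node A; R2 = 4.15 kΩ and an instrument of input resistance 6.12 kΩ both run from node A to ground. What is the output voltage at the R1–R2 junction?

V_out ≈ 1.33 V

R2 ‖ R_L = (4.15 × 6.12)/(4.15 + 6.12) = 2.473 kΩ.
Now apply the divider: V_out = 23.8 × 0.05599 = 1.332 V.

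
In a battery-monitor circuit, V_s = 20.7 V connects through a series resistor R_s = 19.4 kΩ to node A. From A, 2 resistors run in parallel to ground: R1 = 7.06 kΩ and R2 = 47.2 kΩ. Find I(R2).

Combine the parallel branches: R_p = (1/7.06 + 1/47.2)⁻¹ = 6.141 kΩ.
V_A by voltage divider: V_A = 20.7 × 6.141/(19.4 + 6.141) = 4.977 V.
Branch current I = V_A/R2 = 4.977/47.2 = 0.1055 mA.

I ≈ 0.105 mA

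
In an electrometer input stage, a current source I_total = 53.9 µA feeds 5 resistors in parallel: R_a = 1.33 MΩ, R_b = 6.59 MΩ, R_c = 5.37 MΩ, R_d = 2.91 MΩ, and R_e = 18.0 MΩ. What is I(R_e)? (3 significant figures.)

Total conductance ΣG = 1/1.33 + 1/6.59 + 1/5.37 + 1/2.91 + 1/18.0 = 1.489 (units of 1/MΩ).
By the current-divider rule, I = I_total · G_k/ΣG = 53.9 × 0.03731 = 2.011 µA.

I ≈ 2.01 µA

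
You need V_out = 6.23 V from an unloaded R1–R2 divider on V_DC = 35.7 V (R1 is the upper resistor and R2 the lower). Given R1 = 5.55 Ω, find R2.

Required fraction k = V_out/V_DC = 0.1745.
Rearranging, R2 = R1·k/(1−k) = 5.55 × 0.2114 = 1.173 Ω.

R2 ≈ 1.17 Ω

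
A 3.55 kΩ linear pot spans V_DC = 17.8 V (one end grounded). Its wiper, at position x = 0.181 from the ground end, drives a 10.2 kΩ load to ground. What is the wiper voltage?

The pot divides into 2.907 kΩ above the wiper and 0.6425 kΩ below.
R_L loads the lower segment: effective lower R = 0.6045 kΩ.
Loaded-divider output: V_out = 17.8 × 0.1721 = 3.064 V.

V_out ≈ 3.06 V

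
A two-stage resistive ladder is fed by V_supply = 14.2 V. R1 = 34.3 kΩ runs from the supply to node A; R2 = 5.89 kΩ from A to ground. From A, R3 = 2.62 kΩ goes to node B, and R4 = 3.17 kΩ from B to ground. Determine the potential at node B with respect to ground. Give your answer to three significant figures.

V_B ≈ 0.610 V

The second stage (R3 + R4 = 5.790 kΩ) loads node A in parallel with R2.
Effective lower resistance at A: R2 ‖ 5.790 = 2.920 kΩ.
So V_A = 14.2 × 0.07845 = 1.114 V.
V_B = V_A × 0.5475 = 0.6099 V.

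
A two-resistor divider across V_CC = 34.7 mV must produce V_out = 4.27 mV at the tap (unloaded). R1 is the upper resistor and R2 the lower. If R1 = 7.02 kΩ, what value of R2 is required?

Required fraction k = V_out/V_CC = 0.1231.
Rearranging, R2 = R1·k/(1−k) = 7.02 × 0.1403 = 0.9851 kΩ.

R2 ≈ 0.985 kΩ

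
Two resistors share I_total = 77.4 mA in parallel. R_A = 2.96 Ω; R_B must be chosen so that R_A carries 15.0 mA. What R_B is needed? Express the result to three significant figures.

The fraction through R_A equals R_B/(R_A+R_B).
With f = 0.1938, R_B = R_A · f/(1−f) = 2.96 × 0.2404 = 0.7115 Ω.

R_B ≈ 0.712 Ω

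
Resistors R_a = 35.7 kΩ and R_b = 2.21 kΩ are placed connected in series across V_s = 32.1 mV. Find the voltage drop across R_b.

V ≈ 1.87 mV

Total series resistance ΣR = 35.7 + 2.21 = 37.91 kΩ.
By the voltage-divider rule, V = 32.1 × 2.210/37.91 = 1.871 mV.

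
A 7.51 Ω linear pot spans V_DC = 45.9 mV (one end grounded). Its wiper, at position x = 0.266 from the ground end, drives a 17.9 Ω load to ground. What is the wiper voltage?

Split the track: R_lower = x·R_p = 1.998 Ω, R_upper = (1−x)·R_p = 5.512 Ω.
R_L loads the lower segment: effective lower R = 1.797 Ω.
V_out = 45.9 × 1.797/(5.512 + 1.797) = 11.28 mV.

V_out ≈ 11.3 mV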